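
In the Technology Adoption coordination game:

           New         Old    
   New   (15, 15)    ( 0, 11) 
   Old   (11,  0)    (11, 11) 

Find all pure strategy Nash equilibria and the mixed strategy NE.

Pure NE: (New, New) and (Old, Old); Mixed NE: p = 0.7333, q = 0.7333

Work:
Check pure NE:
(New, New): (15, 15) - no unilateral deviation beneficial
(Old, Old): (11, 11) - no unilateral deviation beneficial
Mixed NE: P1 plays New with p = 0.7333, P2 plays New with q = 0.7333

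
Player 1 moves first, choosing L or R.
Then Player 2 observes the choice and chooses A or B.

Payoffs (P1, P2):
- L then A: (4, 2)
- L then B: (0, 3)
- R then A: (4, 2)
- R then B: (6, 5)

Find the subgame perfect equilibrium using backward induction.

P1 plays R, P2 plays B after L and B after R; Payoff (6, 5)

Work:
Backward induction:
After L: P2 chooses B → P1 gets 0
After R: P2 chooses B → P1 gets 6
P1 chooses R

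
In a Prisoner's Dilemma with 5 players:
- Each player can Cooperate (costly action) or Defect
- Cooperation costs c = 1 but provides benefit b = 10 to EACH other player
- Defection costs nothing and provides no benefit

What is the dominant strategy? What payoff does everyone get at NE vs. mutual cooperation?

Dominant: Defect; NE payoff = 0; Coop payoff = 39

Work:
Defect dominates (saves cost c = 1, benefit to others is external)
NE: All defect → everyone gets 0
If all cooperate: each receives (4)×10 - 1 = 39
Social dilemma: 39 > 0 but NE gives 0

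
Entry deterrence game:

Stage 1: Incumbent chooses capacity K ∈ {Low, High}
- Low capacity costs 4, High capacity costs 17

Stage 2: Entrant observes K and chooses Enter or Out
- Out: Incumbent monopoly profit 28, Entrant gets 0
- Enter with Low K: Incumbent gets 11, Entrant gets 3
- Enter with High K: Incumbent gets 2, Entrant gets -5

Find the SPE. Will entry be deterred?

SPE: (High, Enter|Low, Out|High); Entry deterred. Incumbent net profit = 11

Work:
After Low K: Entrant enters (3 > 0)
After High K: Entrant stays out (-5 < 0)
Incumbent: Low → 11−4=7, High → 28−17=11
Incumbent chooses High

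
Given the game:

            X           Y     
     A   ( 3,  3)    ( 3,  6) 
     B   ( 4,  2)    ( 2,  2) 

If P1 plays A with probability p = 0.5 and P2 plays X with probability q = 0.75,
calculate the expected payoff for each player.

E[P1] = 3.25, E[P2] = 2.875

Work:
E[P1] = p·q·π₁(A,X) + p·(1-q)·π₁(A,Y) + (1-p)·q·π₁(B,X) + (1-p)·(1-q)·π₁(B,Y)
= 0.5·0.75·3 + 0.5·0.25·3 + 0.5·0.75·4 + 0.5·0.25·2
= 3.25

E[P2] = 2.875 (similar calculation)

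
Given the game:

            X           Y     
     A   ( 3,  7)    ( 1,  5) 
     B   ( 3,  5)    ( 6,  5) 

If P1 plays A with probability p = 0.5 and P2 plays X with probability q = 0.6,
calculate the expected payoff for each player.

E[P1] = 3.2, E[P2] = 5.6

Work:
E[P1] = p·q·π₁(A,X) + p·(1-q)·π₁(A,Y) + (1-p)·q·π₁(B,X) + (1-p)·(1-q)·π₁(B,Y)
= 0.5·0.6·3 + 0.5·0.4·1 + 0.5·0.6·3 + 0.5·0.4·6
= 3.2

E[P2] = 5.6 (similar calculation)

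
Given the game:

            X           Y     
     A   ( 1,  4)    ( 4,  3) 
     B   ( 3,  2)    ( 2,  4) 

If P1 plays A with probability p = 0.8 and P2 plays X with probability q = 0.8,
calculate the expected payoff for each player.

E[P1] = 1.84, E[P2] = 3.52

Work:
E[P1] = p·q·π₁(A,X) + p·(1-q)·π₁(A,Y) + (1-p)·q·π₁(B,X) + (1-p)·(1-q)·π₁(B,Y)
= 0.8·0.8·1 + 0.8·0.2·4 + 0.2·0.8·3 + 0.2·0.2·2
= 1.84

E[P2] = 3.52 (similar calculation)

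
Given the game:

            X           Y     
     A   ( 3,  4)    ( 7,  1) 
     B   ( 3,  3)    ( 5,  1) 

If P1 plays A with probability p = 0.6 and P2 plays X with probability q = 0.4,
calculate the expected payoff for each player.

E[P1] = 4.92, E[P2] = 2.04

Work:
E[P1] = p·q·π₁(A,X) + p·(1-q)·π₁(A,Y) + (1-p)·q·π₁(B,X) + (1-p)·(1-q)·π₁(B,Y)
= 0.6·0.4·3 + 0.6·0.6·7 + 0.4·0.4·3 + 0.4·0.6·5
= 4.92

E[P2] = 2.04 (similar calculation)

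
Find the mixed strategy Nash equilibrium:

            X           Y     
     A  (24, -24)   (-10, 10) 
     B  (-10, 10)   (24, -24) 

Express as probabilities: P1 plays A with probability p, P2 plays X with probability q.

p = 0.5, q = 0.5

Work:
Find probabilities that make opponent indifferent:
P2 chooses q to make P1 indifferent between A and B
P1 chooses p to make P2 indifferent between X and Y
Mixed NE: P1 plays (A: 0.5, B: 0.5), P2 plays (X: 0.5, Y: 0.5)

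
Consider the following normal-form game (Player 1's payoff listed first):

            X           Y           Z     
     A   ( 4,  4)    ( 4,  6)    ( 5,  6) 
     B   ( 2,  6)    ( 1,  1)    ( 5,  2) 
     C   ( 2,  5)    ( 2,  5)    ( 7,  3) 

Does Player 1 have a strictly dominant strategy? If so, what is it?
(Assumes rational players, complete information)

No strictly dominant strategy exists for Player 1

Work:
A strategy strictly dominates another if it gives a strictly higher payoff against every opponent action. Compare each pair of P1's strategies column-by-column:
  A vs B: [4 vs 2, 4 vs 1, 5 vs 5] → A does not strictly dominate B (column Z: 5 ≤ 5)
  A vs C: [4 vs 2, 4 vs 2, 5 vs 7] → A does not strictly dominate C (column Z: 5 ≤ 7)
  B vs A: [2 vs 4, 1 vs 4, 5 vs 5] → B does not strictly dominate A (column X: 2 ≤ 4)
  B vs C: [2 vs 2, 1 vs 2, 5 vs 7] → B does not strictly dominate C (column X: 2 ≤ 2)
  C vs A: [2 vs 4, 2 vs 4, 7 vs 5] → C does not strictly dominate A (column X: 2 ≤ 4)
  C vs B: [2 vs 2, 2 vs 1, 7 vs 5] → C does not strictly dominate B (column X: 2 ≤ 2)
No single strategy strictly dominates all others → no strictly dominant strategy.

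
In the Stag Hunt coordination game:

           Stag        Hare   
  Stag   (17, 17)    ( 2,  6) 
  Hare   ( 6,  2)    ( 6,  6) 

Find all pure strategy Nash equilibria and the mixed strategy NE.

Pure NE: (Stag, Stag) and (Hare, Hare); Mixed NE: p = 0.2667, q = 0.2667

Work:
Check pure NE:
(Stag, Stag): (17, 17) - no unilateral deviation beneficial
(Hare, Hare): (6, 6) - no unilateral deviation beneficial
Mixed NE: P1 plays Stag with p = 0.2667, P2 plays Stag with q = 0.2667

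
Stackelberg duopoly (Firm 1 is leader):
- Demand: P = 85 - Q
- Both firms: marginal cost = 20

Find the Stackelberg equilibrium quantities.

q₁* (leader) = 32.5, q₂* (follower) = 16.25

Work:
Follower's reaction: q₂ = (a - c - q₁)/2
Leader substitutes: π₁ = q₁·(a - q₁ - (a-c-q₁)/2 - c)
FOC: q₁* = (85 - 20)/2 = 32.50
Then: q₂* = (85 - 20 - 32.5)/2 = 16.25
Leader has first-mover advantage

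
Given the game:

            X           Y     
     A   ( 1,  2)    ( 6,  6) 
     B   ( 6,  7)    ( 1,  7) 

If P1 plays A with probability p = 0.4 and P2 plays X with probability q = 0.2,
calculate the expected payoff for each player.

E[P1] = 3.2, E[P2] = 6.28

Work:
E[P1] = p·q·π₁(A,X) + p·(1-q)·π₁(A,Y) + (1-p)·q·π₁(B,X) + (1-p)·(1-q)·π₁(B,Y)
= 0.4·0.2·1 + 0.4·0.8·6 + 0.6·0.2·6 + 0.6·0.8·1
= 3.2

E[P2] = 6.28 (similar calculation)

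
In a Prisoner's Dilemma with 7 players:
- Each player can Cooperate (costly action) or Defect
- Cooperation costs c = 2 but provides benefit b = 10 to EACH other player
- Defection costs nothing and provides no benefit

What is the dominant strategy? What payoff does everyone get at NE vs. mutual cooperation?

Dominant: Defect; NE payoff = 0; Coop payoff = 58

Work:
Defect dominates (saves cost c = 2, benefit to others is external)
NE: All defect → everyone gets 0
If all cooperate: each receives (6)×10 - 2 = 58
Social dilemma: 58 > 0 but NE gives 0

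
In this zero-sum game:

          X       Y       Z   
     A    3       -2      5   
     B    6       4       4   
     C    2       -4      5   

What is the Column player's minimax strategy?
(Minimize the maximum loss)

Column should play Y, value = 4

Work:
Column player minimizes Row's maximum payoff:
Column X: max payoff to Row = 6
Column Y: max payoff to Row = 4
Column Z: max payoff to Row = 5
Minimum is 4, achieved by column Y.
Minimax strategy: Y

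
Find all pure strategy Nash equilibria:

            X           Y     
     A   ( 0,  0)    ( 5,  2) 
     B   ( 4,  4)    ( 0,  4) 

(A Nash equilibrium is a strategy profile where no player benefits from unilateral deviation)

Nash equilibrium: (A, Y), (B, X)

Work:
Best responses:
  P1 vs X: payoffs [0, 4] → best response B (payoff 4)
  P1 vs Y: payoffs [5, 0] → best response A (payoff 5)
  P2 vs A: payoffs [0, 2] → best response Y (payoff 2)
  P2 vs B: payoffs [4, 4] → best response X/Y (payoff 4)
Mutual best responses: (A,Y), (B,X) → Nash equilibria.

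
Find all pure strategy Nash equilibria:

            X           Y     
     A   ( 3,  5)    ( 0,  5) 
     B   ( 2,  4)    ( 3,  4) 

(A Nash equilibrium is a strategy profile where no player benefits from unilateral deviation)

Nash equilibrium: (A, X), (B, Y)

Work:
Best responses:
  P1 vs X: payoffs [3, 2] → best response A (payoff 3)
  P1 vs Y: payoffs [0, 3] → best response B (payoff 3)
  P2 vs A: payoffs [5, 5] → best response X/Y (payoff 5)
  P2 vs B: payoffs [4, 4] → best response X/Y (payoff 4)
Mutual best responses: (A,X), (B,Y) → Nash equilibria.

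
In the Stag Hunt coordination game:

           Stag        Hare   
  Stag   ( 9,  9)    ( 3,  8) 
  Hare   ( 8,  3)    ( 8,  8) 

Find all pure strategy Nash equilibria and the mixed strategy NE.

Pure NE: (Stag, Stag) and (Hare, Hare); Mixed NE: p = 0.8333, q = 0.8333

Work:
Check pure NE:
(Stag, Stag): (9, 9) - no unilateral deviation beneficial
(Hare, Hare): (8, 8) - no unilateral deviation beneficial
Mixed NE: P1 plays Stag with p = 0.8333, P2 plays Stag with q = 0.8333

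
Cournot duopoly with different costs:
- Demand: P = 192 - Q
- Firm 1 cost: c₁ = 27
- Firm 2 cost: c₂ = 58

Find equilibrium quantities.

q₁* = 65.33, q₂* = 34.33

Work:
Reaction: q₁ = (192 - 27 - q₂)/2
Reaction: q₂ = (192 - 58 - q₁)/2
Solve simultaneously:
q₁* = (192 - 2×27 + 58)/3 = 65.33
q₂* = (192 - 2×58 + 27)/3 = 34.33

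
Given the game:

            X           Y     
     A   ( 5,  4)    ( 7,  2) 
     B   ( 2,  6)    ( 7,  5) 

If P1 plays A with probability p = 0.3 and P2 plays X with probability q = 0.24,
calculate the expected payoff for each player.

E[P1] = 6.016, E[P2] = 4.412

Work:
E[P1] = p·q·π₁(A,X) + p·(1-q)·π₁(A,Y) + (1-p)·q·π₁(B,X) + (1-p)·(1-q)·π₁(B,Y)
= 0.3·0.24·5 + 0.3·0.76·7 + 0.7·0.24·2 + 0.7·0.76·7
= 6.016

E[P2] = 4.412 (similar calculation)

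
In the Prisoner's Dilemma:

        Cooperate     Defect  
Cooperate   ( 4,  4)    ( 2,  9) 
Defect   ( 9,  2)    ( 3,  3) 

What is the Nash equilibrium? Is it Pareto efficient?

(Defect, Defect) is NE; not Pareto efficient

Work:
Defect dominates Cooperate for both players:
If P2 cooperates: Defect (9) > Cooperate (4)
If P2 defects: Defect (3) > Cooperate (2)
NE: (Defect, Defect) with payoff (3, 3)
But (Cooperate, Cooperate) = (4, 4) Pareto dominates (3, 3)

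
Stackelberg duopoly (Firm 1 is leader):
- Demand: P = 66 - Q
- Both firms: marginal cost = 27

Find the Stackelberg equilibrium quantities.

q₁* (leader) = 19.5, q₂* (follower) = 9.75

Work:
Follower's reaction: q₂ = (a - c - q₁)/2
Leader substitutes: π₁ = q₁·(a - q₁ - (a-c-q₁)/2 - c)
FOC: q₁* = (66 - 27)/2 = 19.50
Then: q₂* = (66 - 27 - 19.5)/2 = 9.75
Leader has first-mover advantage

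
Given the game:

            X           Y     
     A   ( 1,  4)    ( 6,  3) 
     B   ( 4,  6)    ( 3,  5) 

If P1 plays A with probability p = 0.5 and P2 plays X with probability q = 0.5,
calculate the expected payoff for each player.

E[P1] = 3.5, E[P2] = 4.5

Work:
E[P1] = p·q·π₁(A,X) + p·(1-q)·π₁(A,Y) + (1-p)·q·π₁(B,X) + (1-p)·(1-q)·π₁(B,Y)
= 0.5·0.5·1 + 0.5·0.5·6 + 0.5·0.5·4 + 0.5·0.5·3
= 3.5

E[P2] = 4.5 (similar calculation)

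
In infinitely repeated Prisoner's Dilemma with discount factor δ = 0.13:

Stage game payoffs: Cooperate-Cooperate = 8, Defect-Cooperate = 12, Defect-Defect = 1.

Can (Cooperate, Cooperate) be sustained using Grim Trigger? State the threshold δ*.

δ* = 0.3636; since δ = 0.13 < 0.3636, cooperation cannot be sustained

Work:
For Grim Trigger:
Cooperate forever: 8/(1-δ)
Defect then punished: 12 + 1·δ/(1-δ)
Need: 8/(1-δ) ≥ 12 + 1·δ/(1-δ)
Solving: δ ≥ (T-R)/(T-P) = (12-8)/(12-1) = 0.3636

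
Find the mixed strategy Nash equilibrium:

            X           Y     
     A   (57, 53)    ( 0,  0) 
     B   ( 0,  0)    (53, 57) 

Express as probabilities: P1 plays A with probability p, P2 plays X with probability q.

p = 0.5182, q = 0.4818

Work:
Find probabilities that make opponent indifferent:
P2 chooses q to make P1 indifferent between A and B
P1 chooses p to make P2 indifferent between X and Y
Mixed NE: P1 plays (A: 0.5182, B: 0.4818), P2 plays (X: 0.4818, Y: 0.5182)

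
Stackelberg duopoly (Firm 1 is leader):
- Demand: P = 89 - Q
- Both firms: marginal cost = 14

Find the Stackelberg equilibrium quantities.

q₁* (leader) = 37.5, q₂* (follower) = 18.75

Work:
Follower's reaction: q₂ = (a - c - q₁)/2
Leader substitutes: π₁ = q₁·(a - q₁ - (a-c-q₁)/2 - c)
FOC: q₁* = (89 - 14)/2 = 37.50
Then: q₂* = (89 - 14 - 37.5)/2 = 18.75
Leader has first-mover advantage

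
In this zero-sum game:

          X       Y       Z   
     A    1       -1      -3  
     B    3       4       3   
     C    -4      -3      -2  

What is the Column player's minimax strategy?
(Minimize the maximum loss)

Column should play X or Z (all achieve the minimum), value = 3

Work:
Column player minimizes Row's maximum payoff:
Column X: max payoff to Row = 3
Column Y: max payoff to Row = 4
Column Z: max payoff to Row = 3
Minimum is 3, achieved by columns X, Z (tied).
Each of X or Z is a minimax strategy.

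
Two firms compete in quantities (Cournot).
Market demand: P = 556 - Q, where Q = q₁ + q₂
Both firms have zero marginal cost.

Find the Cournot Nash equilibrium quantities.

q₁* = q₂* = 185.33; P* = 185.33

Work:
Profit: π_i = P·q_i = (a - q_i - q_j)·q_i
FOC: ∂π_i/∂q_i = a - 2q_i - q_j = 0
Reaction function: q_i = (556 - q_j)/2
Symmetry: q* = 556/3 = 185.33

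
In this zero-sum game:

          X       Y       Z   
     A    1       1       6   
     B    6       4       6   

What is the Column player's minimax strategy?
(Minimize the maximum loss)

Column should play Y, value = 4

Work:
Column player minimizes Row's maximum payoff:
Column X: max payoff to Row = 6
Column Y: max payoff to Row = 4
Column Z: max payoff to Row = 6
Minimum is 4, achieved by column Y.
Minimax strategy: Y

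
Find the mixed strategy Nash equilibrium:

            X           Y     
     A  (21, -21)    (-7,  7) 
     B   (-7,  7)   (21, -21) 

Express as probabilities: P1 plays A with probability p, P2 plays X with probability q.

p = 0.5, q = 0.5

Work:
Find probabilities that make opponent indifferent:
P2 chooses q to make P1 indifferent between A and B
P1 chooses p to make P2 indifferent between X and Y
Mixed NE: P1 plays (A: 0.5, B: 0.5), P2 plays (X: 0.5, Y: 0.5)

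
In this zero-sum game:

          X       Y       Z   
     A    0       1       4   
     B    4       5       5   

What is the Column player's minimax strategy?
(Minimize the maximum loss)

Column should play X, value = 4

Work:
Column player minimizes Row's maximum payoff:
Column X: max payoff to Row = 4
Column Y: max payoff to Row = 5
Column Z: max payoff to Row = 5
Minimum is 4, achieved by column X.
Minimax strategy: X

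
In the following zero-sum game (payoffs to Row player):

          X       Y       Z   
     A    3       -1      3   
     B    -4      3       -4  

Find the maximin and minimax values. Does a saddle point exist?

Maximin = -1, Minimax = 3, Saddle: False

Work:
Row minimums: [-1, -4] → maximin = -1
Column maximums: [3, 3, 3] → minimax = 3
No saddle point (maximin ≠ minimax). Mixed strategy needed.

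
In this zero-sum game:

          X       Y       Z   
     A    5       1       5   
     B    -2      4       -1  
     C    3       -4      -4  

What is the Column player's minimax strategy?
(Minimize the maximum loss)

Column should play Y, value = 4

Work:
Column player minimizes Row's maximum payoff:
Column X: max payoff to Row = 5
Column Y: max payoff to Row = 4
Column Z: max payoff to Row = 5
Minimum is 4, achieved by column Y.
Minimax strategy: Y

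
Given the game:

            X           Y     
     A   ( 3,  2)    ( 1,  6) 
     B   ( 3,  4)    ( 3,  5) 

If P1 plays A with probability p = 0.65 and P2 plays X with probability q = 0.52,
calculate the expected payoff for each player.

E[P1] = 2.376, E[P2] = 4.116

Work:
E[P1] = p·q·π₁(A,X) + p·(1-q)·π₁(A,Y) + (1-p)·q·π₁(B,X) + (1-p)·(1-q)·π₁(B,Y)
= 0.65·0.52·3 + 0.65·0.48·1 + 0.35·0.52·3 + 0.35·0.48·3
= 2.376

E[P2] = 4.116 (similar calculation)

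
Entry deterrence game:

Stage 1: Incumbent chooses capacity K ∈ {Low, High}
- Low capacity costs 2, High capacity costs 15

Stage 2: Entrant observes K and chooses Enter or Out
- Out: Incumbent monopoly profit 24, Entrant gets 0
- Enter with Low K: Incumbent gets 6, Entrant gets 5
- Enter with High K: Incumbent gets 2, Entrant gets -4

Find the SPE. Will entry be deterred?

SPE: (High, Enter|Low, Out|High); Entry deterred. Incumbent net profit = 9

Work:
After Low K: Entrant enters (5 > 0)
After High K: Entrant stays out (-4 < 0)
Incumbent: Low → 6−2=4, High → 24−15=9
Incumbent chooses High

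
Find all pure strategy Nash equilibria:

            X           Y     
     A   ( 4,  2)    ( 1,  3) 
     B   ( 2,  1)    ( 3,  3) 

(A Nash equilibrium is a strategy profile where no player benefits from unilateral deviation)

Nash equilibrium: (B, Y)

Work:
Best responses:
  P1 vs X: payoffs [4, 2] → best response A (payoff 4)
  P1 vs Y: payoffs [1, 3] → best response B (payoff 3)
  P2 vs A: payoffs [2, 3] → best response Y (payoff 3)
  P2 vs B: payoffs [1, 3] → best response Y (payoff 3)
Mutual best responses: (B,Y) → Nash equilibria.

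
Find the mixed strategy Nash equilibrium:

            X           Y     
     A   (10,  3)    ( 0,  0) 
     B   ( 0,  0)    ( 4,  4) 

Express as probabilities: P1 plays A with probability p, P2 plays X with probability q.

p = 0.5714, q = 0.2857

Work:
Find probabilities that make opponent indifferent:
P2 chooses q to make P1 indifferent between A and B
P1 chooses p to make P2 indifferent between X and Y
Mixed NE: P1 plays (A: 0.5714, B: 0.4286), P2 plays (X: 0.2857, Y: 0.7143)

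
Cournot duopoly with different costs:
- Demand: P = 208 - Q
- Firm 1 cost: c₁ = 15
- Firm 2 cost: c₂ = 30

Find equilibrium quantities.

q₁* = 69.33, q₂* = 54.33

Work:
Reaction: q₁ = (208 - 15 - q₂)/2
Reaction: q₂ = (208 - 30 - q₁)/2
Solve simultaneously:
q₁* = (208 - 2×15 + 30)/3 = 69.33
q₂* = (208 - 2×30 + 15)/3 = 54.33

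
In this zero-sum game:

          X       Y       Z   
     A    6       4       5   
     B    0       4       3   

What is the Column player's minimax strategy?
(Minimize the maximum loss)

Column should play Y, value = 4

Work:
Column player minimizes Row's maximum payoff:
Column X: max payoff to Row = 6
Column Y: max payoff to Row = 4
Column Z: max payoff to Row = 5
Minimum is 4, achieved by column Y.
Minimax strategy: Y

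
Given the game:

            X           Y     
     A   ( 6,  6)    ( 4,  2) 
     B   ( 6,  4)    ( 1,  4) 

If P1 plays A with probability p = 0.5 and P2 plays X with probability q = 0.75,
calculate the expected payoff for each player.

E[P1] = 5.125, E[P2] = 4.5

Work:
E[P1] = p·q·π₁(A,X) + p·(1-q)·π₁(A,Y) + (1-p)·q·π₁(B,X) + (1-p)·(1-q)·π₁(B,Y)
= 0.5·0.75·6 + 0.5·0.25·4 + 0.5·0.75·6 + 0.5·0.25·1
= 5.125

E[P2] = 4.5 (similar calculation)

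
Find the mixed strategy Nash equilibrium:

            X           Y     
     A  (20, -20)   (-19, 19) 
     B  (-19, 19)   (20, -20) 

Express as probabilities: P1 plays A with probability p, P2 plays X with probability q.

p = 0.5, q = 0.5

Work:
Find probabilities that make opponent indifferent:
P2 chooses q to make P1 indifferent between A and B
P1 chooses p to make P2 indifferent between X and Y
Mixed NE: P1 plays (A: 0.5, B: 0.5), P2 plays (X: 0.5, Y: 0.5)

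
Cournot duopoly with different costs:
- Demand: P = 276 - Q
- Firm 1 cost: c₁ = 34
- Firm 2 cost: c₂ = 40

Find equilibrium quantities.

q₁* = 82.67, q₂* = 76.67

Work:
Reaction: q₁ = (276 - 34 - q₂)/2
Reaction: q₂ = (276 - 40 - q₁)/2
Solve simultaneously:
q₁* = (276 - 2×34 + 40)/3 = 82.67
q₂* = (276 - 2×40 + 34)/3 = 76.67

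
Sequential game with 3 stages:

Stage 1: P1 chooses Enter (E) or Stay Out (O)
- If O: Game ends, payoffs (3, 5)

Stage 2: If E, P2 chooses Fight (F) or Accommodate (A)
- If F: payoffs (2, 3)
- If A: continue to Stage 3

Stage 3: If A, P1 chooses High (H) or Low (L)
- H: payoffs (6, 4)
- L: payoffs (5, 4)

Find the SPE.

SPE: (E, A, H); Outcome (6, 4)

Work:
Stage 3: P1 chooses H (6 vs 5)
Stage 2: P2: F->3, A->4 (anticipating H). Choose A
Stage 1: P1: O->3, E->6 (anticipating A, H). Choose E
SPE path: E -> A -> H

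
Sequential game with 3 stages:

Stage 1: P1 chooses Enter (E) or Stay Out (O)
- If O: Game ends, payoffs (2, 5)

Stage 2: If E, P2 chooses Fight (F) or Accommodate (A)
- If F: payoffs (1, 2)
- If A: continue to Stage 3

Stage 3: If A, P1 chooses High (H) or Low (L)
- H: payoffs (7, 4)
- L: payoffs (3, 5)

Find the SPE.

SPE: (E, A, H); Outcome (7, 4)

Work:
Stage 3: P1 chooses H (7 vs 3)
Stage 2: P2: F->2, A->4 (anticipating H). Choose A
Stage 1: P1: O->2, E->7 (anticipating A, H). Choose E
SPE path: E -> A -> H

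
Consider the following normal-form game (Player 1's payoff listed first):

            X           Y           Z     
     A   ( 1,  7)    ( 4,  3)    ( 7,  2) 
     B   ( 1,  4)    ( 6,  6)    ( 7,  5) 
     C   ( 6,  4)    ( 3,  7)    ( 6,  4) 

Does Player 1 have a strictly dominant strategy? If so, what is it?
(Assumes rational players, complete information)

No strictly dominant strategy exists for Player 1

Work:
A strategy strictly dominates another if it gives a strictly higher payoff against every opponent action. Compare each pair of P1's strategies column-by-column:
  A vs B: [1 vs 1, 4 vs 6, 7 vs 7] → A does not strictly dominate B (column X: 1 ≤ 1)
  A vs C: [1 vs 6, 4 vs 3, 7 vs 6] → A does not strictly dominate C (column X: 1 ≤ 6)
  B vs A: [1 vs 1, 6 vs 4, 7 vs 7] → B does not strictly dominate A (column X: 1 ≤ 1)
  B vs C: [1 vs 6, 6 vs 3, 7 vs 6] → B does not strictly dominate C (column X: 1 ≤ 6)
  C vs A: [6 vs 1, 3 vs 4, 6 vs 7] → C does not strictly dominate A (column Y: 3 ≤ 4)
  C vs B: [6 vs 1, 3 vs 6, 6 vs 7] → C does not strictly dominate B (column Y: 3 ≤ 6)
No single strategy strictly dominates all others → no strictly dominant strategy.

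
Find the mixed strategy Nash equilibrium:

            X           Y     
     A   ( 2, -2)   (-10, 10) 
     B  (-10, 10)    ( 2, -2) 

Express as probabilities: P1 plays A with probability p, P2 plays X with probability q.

p = 0.5, q = 0.5

Work:
Find probabilities that make opponent indifferent:
P2 chooses q to make P1 indifferent between A and B
P1 chooses p to make P2 indifferent between X and Y
Mixed NE: P1 plays (A: 0.5, B: 0.5), P2 plays (X: 0.5, Y: 0.5)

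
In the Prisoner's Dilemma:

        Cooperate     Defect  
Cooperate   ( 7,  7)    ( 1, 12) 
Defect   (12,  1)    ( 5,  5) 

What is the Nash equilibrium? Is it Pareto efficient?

(Defect, Defect) is NE; not Pareto efficient

Work:
Defect dominates Cooperate for both players:
If P2 cooperates: Defect (12) > Cooperate (7)
If P2 defects: Defect (5) > Cooperate (1)
NE: (Defect, Defect) with payoff (5, 5)
But (Cooperate, Cooperate) = (7, 7) Pareto dominates (5, 5)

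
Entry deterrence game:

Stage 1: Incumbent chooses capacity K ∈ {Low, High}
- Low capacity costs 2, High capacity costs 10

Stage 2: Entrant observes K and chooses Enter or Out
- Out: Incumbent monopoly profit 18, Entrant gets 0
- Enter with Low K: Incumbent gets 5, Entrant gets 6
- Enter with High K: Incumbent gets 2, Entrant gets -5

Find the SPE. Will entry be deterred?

SPE: (High, Enter|Low, Out|High); Entry deterred. Incumbent net profit = 8

Work:
After Low K: Entrant enters (6 > 0)
After High K: Entrant stays out (-5 < 0)
Incumbent: Low → 5−2=3, High → 18−10=8
Incumbent chooses High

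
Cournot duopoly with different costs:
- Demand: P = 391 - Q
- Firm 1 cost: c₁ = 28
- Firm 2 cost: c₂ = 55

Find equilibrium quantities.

q₁* = 130.0, q₂* = 103.0

Work:
Reaction: q₁ = (391 - 28 - q₂)/2
Reaction: q₂ = (391 - 55 - q₁)/2
Solve simultaneously:
q₁* = (391 - 2×28 + 55)/3 = 130.0
q₂* = (391 - 2×55 + 28)/3 = 103.0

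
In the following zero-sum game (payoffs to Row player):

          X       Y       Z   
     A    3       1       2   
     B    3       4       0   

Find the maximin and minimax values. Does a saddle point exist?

Maximin = 1, Minimax = 2, Saddle: False

Work:
Row minimums: [1, 0] → maximin = 1
Column maximums: [3, 4, 2] → minimax = 2
No saddle point (maximin ≠ minimax). Mixed strategy needed.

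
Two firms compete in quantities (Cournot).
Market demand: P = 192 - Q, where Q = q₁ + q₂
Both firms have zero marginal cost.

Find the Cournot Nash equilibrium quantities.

q₁* = q₂* = 64.0; P* = 64.0

Work:
Profit: π_i = P·q_i = (a - q_i - q_j)·q_i
FOC: ∂π_i/∂q_i = a - 2q_i - q_j = 0
Reaction function: q_i = (192 - q_j)/2
Symmetry: q* = 192/3 = 64.0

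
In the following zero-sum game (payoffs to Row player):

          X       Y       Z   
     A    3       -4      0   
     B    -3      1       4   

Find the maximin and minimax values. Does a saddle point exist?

Maximin = -3, Minimax = 1, Saddle: False

Work:
Row minimums: [-4, -3] → maximin = -3
Column maximums: [3, 1, 4] → minimax = 1
No saddle point (maximin ≠ minimax). Mixed strategy needed.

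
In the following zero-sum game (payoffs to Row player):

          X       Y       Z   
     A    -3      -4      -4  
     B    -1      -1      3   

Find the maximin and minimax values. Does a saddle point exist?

Maximin = -1, Minimax = -1, Saddle: True

Work:
Row minimums: [-4, -1] → maximin = -1
Column maximums: [-1, -1, 3] → minimax = -1
Saddle point exists! Game value = -1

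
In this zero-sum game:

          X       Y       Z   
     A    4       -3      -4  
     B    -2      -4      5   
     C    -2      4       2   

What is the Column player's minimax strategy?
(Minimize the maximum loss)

Column should play X or Y (all achieve the minimum), value = 4

Work:
Column player minimizes Row's maximum payoff:
Column X: max payoff to Row = 4
Column Y: max payoff to Row = 4
Column Z: max payoff to Row = 5
Minimum is 4, achieved by columns X, Y (tied).
Each of X or Y is a minimax strategy.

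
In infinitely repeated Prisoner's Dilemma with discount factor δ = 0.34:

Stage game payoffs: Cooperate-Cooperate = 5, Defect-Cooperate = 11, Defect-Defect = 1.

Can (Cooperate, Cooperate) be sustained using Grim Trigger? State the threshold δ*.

δ* = 0.6; since δ = 0.34 < 0.6, cooperation cannot be sustained

Work:
For Grim Trigger:
Cooperate forever: 5/(1-δ)
Defect then punished: 11 + 1·δ/(1-δ)
Need: 5/(1-δ) ≥ 11 + 1·δ/(1-δ)
Solving: δ ≥ (T-R)/(T-P) = (11-5)/(11-1) = 0.6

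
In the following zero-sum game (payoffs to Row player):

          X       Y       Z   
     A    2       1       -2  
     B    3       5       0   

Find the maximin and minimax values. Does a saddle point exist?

Maximin = 0, Minimax = 0, Saddle: True

Work:
Row minimums: [-2, 0] → maximin = 0
Column maximums: [3, 5, 0] → minimax = 0
Saddle point exists! Game value = 0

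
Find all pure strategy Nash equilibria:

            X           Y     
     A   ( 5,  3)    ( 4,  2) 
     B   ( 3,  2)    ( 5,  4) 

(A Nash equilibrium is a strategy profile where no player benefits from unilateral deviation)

Nash equilibrium: (A, X), (B, Y)

Work:
Best responses:
  P1 vs X: payoffs [5, 3] → best response A (payoff 5)
  P1 vs Y: payoffs [4, 5] → best response B (payoff 5)
  P2 vs A: payoffs [3, 2] → best response X (payoff 3)
  P2 vs B: payoffs [2, 4] → best response Y (payoff 4)
Mutual best responses: (A,X), (B,Y) → Nash equilibria.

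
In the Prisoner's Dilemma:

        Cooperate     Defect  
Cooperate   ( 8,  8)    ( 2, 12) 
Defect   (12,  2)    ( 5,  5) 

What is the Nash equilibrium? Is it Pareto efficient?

(Defect, Defect) is NE; not Pareto efficient

Work:
Defect dominates Cooperate for both players:
If P2 cooperates: Defect (12) > Cooperate (8)
If P2 defects: Defect (5) > Cooperate (2)
NE: (Defect, Defect) with payoff (5, 5)
But (Cooperate, Cooperate) = (8, 8) Pareto dominates (5, 5)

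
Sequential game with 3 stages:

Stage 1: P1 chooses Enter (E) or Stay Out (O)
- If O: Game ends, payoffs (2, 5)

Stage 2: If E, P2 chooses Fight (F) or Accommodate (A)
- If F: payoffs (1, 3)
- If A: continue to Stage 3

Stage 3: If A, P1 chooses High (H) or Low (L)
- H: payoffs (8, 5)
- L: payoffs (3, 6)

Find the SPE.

SPE: (E, A, H); Outcome (8, 5)

Work:
Stage 3: P1 chooses H (8 vs 3)
Stage 2: P2: F->3, A->5 (anticipating H). Choose A
Stage 1: P1: O->2, E->8 (anticipating A, H). Choose E
SPE path: E -> A -> H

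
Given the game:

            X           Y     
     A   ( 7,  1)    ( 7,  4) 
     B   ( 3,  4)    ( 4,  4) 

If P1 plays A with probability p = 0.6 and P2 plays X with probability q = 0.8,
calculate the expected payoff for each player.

E[P1] = 5.48, E[P2] = 2.56

Work:
E[P1] = p·q·π₁(A,X) + p·(1-q)·π₁(A,Y) + (1-p)·q·π₁(B,X) + (1-p)·(1-q)·π₁(B,Y)
= 0.6·0.8·7 + 0.6·0.2·7 + 0.4·0.8·3 + 0.4·0.2·4
= 5.48

E[P2] = 2.56 (similar calculation)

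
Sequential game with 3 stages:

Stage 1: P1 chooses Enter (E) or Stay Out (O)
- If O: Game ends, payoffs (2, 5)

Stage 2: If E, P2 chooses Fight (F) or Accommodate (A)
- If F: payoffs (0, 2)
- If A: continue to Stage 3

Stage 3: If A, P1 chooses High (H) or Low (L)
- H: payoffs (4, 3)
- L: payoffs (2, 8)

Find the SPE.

SPE: (E, A, H); Outcome (4, 3)

Work:
Stage 3: P1 chooses H (4 vs 2)
Stage 2: P2: F->2, A->3 (anticipating H). Choose A
Stage 1: P1: O->2, E->4 (anticipating A, H). Choose E
SPE path: E -> A -> H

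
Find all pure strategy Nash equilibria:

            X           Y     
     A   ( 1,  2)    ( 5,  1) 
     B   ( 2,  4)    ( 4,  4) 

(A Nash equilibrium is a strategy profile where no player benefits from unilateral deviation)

Nash equilibrium: (B, X)

Work:
Best responses:
  P1 vs X: payoffs [1, 2] → best response B (payoff 2)
  P1 vs Y: payoffs [5, 4] → best response A (payoff 5)
  P2 vs A: payoffs [2, 1] → best response X (payoff 2)
  P2 vs B: payoffs [4, 4] → best response X/Y (payoff 4)
Mutual best responses: (B,X) → Nash equilibria.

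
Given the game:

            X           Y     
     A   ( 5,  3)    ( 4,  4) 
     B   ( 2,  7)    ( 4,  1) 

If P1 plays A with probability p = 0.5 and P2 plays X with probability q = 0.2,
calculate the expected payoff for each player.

E[P1] = 3.9, E[P2] = 3.0

Work:
E[P1] = p·q·π₁(A,X) + p·(1-q)·π₁(A,Y) + (1-p)·q·π₁(B,X) + (1-p)·(1-q)·π₁(B,Y)
= 0.5·0.2·5 + 0.5·0.8·4 + 0.5·0.2·2 + 0.5·0.8·4
= 3.9

E[P2] = 3.0 (similar calculation)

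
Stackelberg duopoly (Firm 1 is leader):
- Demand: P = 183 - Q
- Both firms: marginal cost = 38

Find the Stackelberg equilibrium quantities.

q₁* (leader) = 72.5, q₂* (follower) = 36.25

Work:
Follower's reaction: q₂ = (a - c - q₁)/2
Leader substitutes: π₁ = q₁·(a - q₁ - (a-c-q₁)/2 - c)
FOC: q₁* = (183 - 38)/2 = 72.50
Then: q₂* = (183 - 38 - 72.5)/2 = 36.25
Leader has first-mover advantage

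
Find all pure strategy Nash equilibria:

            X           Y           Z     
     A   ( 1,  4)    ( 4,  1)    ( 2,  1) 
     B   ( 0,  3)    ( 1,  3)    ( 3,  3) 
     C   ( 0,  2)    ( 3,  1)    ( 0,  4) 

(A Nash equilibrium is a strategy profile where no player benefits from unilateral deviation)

Nash equilibrium: (A, X), (B, Z)

Work:
Best responses:
  P1 vs X: payoffs [1, 0, 0] → best response A (payoff 1)
  P1 vs Y: payoffs [4, 1, 3] → best response A (payoff 4)
  P1 vs Z: payoffs [2, 3, 0] → best response B (payoff 3)
  P2 vs A: payoffs [4, 1, 1] → best response X (payoff 4)
  P2 vs B: payoffs [3, 3, 3] → best response X/Y/Z (payoff 3)
  P2 vs C: payoffs [2, 1, 4] → best response Z (payoff 4)
Mutual best responses: (A,X), (B,Z) → Nash equilibria.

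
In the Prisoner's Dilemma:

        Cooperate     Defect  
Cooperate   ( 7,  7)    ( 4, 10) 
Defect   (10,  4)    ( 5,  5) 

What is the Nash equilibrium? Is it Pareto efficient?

(Defect, Defect) is NE; not Pareto efficient

Work:
Defect dominates Cooperate for both players:
If P2 cooperates: Defect (10) > Cooperate (7)
If P2 defects: Defect (5) > Cooperate (4)
NE: (Defect, Defect) with payoff (5, 5)
But (Cooperate, Cooperate) = (7, 7) Pareto dominates (5, 5)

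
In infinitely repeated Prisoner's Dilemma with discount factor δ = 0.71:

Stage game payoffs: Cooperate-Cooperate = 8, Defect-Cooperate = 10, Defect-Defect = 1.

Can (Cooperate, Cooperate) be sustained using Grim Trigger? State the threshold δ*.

δ* = 0.2222; since δ = 0.71 ≥ 0.2222, cooperation can be sustained

Work:
For Grim Trigger:
Cooperate forever: 8/(1-δ)
Defect then punished: 10 + 1·δ/(1-δ)
Need: 8/(1-δ) ≥ 10 + 1·δ/(1-δ)
Solving: δ ≥ (T-R)/(T-P) = (10-8)/(10-1) = 0.2222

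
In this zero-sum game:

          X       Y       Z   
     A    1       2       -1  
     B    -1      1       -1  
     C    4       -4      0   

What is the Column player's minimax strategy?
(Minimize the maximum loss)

Column should play Z, value = 0

Work:
Column player minimizes Row's maximum payoff:
Column X: max payoff to Row = 4
Column Y: max payoff to Row = 2
Column Z: max payoff to Row = 0
Minimum is 0, achieved by column Z.
Minimax strategy: Z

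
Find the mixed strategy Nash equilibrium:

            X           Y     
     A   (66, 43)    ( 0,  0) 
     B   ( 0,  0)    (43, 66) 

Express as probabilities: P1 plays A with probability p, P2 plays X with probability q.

p = 0.6055, q = 0.3945

Work:
Find probabilities that make opponent indifferent:
P2 chooses q to make P1 indifferent between A and B
P1 chooses p to make P2 indifferent between X and Y
Mixed NE: P1 plays (A: 0.6055, B: 0.3945), P2 plays (X: 0.3945, Y: 0.6055)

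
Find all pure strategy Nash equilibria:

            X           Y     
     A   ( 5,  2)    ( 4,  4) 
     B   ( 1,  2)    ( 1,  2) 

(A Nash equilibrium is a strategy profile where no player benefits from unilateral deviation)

Nash equilibrium: (A, Y)

Work:
Best responses:
  P1 vs X: payoffs [5, 1] → best response A (payoff 5)
  P1 vs Y: payoffs [4, 1] → best response A (payoff 4)
  P2 vs A: payoffs [2, 4] → best response Y (payoff 4)
  P2 vs B: payoffs [2, 2] → best response X/Y (payoff 2)
Mutual best responses: (A,Y) → Nash equilibria.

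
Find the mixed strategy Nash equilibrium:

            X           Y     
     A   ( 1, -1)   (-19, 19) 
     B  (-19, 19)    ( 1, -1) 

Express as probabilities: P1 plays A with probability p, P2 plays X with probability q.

p = 0.5, q = 0.5

Work:
Find probabilities that make opponent indifferent:
P2 chooses q to make P1 indifferent between A and B
P1 chooses p to make P2 indifferent between X and Y
Mixed NE: P1 plays (A: 0.5, B: 0.5), P2 plays (X: 0.5, Y: 0.5)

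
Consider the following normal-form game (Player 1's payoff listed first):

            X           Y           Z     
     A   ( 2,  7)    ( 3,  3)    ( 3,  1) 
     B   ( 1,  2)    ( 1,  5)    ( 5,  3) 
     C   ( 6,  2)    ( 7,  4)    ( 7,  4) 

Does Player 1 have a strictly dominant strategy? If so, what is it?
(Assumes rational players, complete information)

Yes, Player 1's strictly dominant strategy is C

Work:
A strategy strictly dominates another if it gives a strictly higher payoff against every opponent action. Compare each pair of P1's strategies column-by-column:
  A vs B: [2 vs 1, 3 vs 1, 3 vs 5] → A does not strictly dominate B (column Z: 3 ≤ 5)
  A vs C: [2 vs 6, 3 vs 7, 3 vs 7] → A does not strictly dominate C (column X: 2 ≤ 6)
  B vs A: [1 vs 2, 1 vs 3, 5 vs 3] → B does not strictly dominate A (column X: 1 ≤ 2)
  B vs C: [1 vs 6, 1 vs 7, 5 vs 7] → B does not strictly dominate C (column X: 1 ≤ 6)
  C vs A: [6 vs 2, 7 vs 3, 7 vs 3] → C strictly dominates A
  C vs B: [6 vs 1, 7 vs 1, 7 vs 5] → C strictly dominates B
C strictly dominates every other strategy → strictly dominant.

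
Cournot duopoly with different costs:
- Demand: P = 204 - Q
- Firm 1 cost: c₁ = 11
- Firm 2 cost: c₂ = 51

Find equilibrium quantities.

q₁* = 77.67, q₂* = 37.67

Work:
Reaction: q₁ = (204 - 11 - q₂)/2
Reaction: q₂ = (204 - 51 - q₁)/2
Solve simultaneously:
q₁* = (204 - 2×11 + 51)/3 = 77.67
q₂* = (204 - 2×51 + 11)/3 = 37.67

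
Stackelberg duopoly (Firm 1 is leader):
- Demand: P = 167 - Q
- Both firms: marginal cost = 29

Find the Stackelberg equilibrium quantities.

q₁* (leader) = 69.0, q₂* (follower) = 34.5

Work:
Follower's reaction: q₂ = (a - c - q₁)/2
Leader substitutes: π₁ = q₁·(a - q₁ - (a-c-q₁)/2 - c)
FOC: q₁* = (167 - 29)/2 = 69.00
Then: q₂* = (167 - 29 - 69.0)/2 = 34.50
Leader has first-mover advantage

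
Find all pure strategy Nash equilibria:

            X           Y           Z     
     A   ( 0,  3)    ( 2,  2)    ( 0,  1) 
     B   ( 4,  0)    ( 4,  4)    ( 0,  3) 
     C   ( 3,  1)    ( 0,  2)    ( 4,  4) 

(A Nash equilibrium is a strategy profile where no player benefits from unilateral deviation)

Nash equilibrium: (B, Y), (C, Z)

Work:
Best responses:
  P1 vs X: payoffs [0, 4, 3] → best response B (payoff 4)
  P1 vs Y: payoffs [2, 4, 0] → best response B (payoff 4)
  P1 vs Z: payoffs [0, 0, 4] → best response C (payoff 4)
  P2 vs A: payoffs [3, 2, 1] → best response X (payoff 3)
  P2 vs B: payoffs [0, 4, 3] → best response Y (payoff 4)
  P2 vs C: payoffs [1, 2, 4] → best response Z (payoff 4)
Mutual best responses: (B,Y), (C,Z) → Nash equilibria.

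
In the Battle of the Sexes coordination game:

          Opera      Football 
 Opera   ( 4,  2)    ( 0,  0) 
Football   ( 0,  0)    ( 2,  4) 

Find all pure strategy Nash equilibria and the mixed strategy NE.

Pure NE: (Opera, Opera) and (Football, Football); Mixed NE: p = 0.6667, q = 0.3333

Work:
Check pure NE:
(Opera, Opera): (4, 2) - no unilateral deviation beneficial
(Football, Football): (2, 4) - no unilateral deviation beneficial
Mixed NE: P1 plays Opera with p = 0.6667, P2 plays Opera with q = 0.3333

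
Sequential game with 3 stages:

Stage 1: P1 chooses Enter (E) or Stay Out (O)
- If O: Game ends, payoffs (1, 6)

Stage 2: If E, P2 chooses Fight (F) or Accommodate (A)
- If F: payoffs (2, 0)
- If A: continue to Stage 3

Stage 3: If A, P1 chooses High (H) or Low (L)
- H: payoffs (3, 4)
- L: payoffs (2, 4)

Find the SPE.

SPE: (E, A, H); Outcome (3, 4)

Work:
Stage 3: P1 chooses H (3 vs 2)
Stage 2: P2: F->0, A->4 (anticipating H). Choose A
Stage 1: P1: O->1, E->3 (anticipating A, H). Choose E
SPE path: E -> A -> H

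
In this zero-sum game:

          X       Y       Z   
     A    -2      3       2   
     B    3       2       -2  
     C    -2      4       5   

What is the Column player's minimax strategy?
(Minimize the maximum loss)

Column should play X, value = 3

Work:
Column player minimizes Row's maximum payoff:
Column X: max payoff to Row = 3
Column Y: max payoff to Row = 4
Column Z: max payoff to Row = 5
Minimum is 3, achieved by column X.
Minimax strategy: X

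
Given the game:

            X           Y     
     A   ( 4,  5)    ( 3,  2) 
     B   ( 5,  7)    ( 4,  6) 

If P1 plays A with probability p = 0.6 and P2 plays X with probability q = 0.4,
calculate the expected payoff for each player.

E[P1] = 3.8, E[P2] = 4.48

Work:
E[P1] = p·q·π₁(A,X) + p·(1-q)·π₁(A,Y) + (1-p)·q·π₁(B,X) + (1-p)·(1-q)·π₁(B,Y)
= 0.6·0.4·4 + 0.6·0.6·3 + 0.4·0.4·5 + 0.4·0.6·4
= 3.8

E[P2] = 4.48 (similar calculation)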